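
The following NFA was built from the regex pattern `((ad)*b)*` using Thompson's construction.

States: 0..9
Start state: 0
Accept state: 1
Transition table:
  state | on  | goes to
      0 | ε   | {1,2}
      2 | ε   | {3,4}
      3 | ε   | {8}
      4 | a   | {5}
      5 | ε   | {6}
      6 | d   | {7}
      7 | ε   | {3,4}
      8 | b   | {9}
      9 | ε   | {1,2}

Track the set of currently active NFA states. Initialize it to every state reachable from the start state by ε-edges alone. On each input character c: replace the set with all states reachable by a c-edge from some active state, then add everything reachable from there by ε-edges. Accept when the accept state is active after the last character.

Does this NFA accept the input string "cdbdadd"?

initial (ε-close {0}): {0,1,2,3,4,8}
'c' @ 1: {}  — no active states
rest 'dbdadd' ignored (set empty)
end set {} — state 1 not in

Answer: REJECT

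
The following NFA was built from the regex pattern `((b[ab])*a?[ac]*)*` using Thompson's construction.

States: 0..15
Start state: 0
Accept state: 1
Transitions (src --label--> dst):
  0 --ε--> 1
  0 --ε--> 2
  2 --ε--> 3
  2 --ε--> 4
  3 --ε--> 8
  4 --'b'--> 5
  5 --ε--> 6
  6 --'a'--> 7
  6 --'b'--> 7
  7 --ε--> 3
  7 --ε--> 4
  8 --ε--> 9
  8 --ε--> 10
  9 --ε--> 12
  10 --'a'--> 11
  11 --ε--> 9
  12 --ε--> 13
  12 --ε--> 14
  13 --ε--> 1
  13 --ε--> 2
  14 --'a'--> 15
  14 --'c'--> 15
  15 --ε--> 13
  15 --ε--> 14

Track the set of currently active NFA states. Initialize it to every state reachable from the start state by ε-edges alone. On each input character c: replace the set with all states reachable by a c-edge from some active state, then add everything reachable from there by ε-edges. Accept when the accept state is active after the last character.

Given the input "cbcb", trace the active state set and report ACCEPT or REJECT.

start: ε-closure({0}) = {0,1,2,3,4,8,9,10,12,13,14}
'c' @ 1: {1,2,3,4,8,9,10,12,13,14,15}  ✓accept
'b' @ 2: {5,6}
'c' @ 3: {}  — dead — no transitions
rest 'b' ignored (set empty)
final: {}; accept 1 not in set

Answer: REJECT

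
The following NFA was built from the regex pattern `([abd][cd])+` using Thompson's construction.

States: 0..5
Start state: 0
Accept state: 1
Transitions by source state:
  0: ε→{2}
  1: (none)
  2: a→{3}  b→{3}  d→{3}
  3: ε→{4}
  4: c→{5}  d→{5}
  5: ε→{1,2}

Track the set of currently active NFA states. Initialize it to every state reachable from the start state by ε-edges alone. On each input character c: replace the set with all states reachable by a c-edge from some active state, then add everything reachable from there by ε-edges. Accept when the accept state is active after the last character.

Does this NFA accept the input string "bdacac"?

Answer: ACCEPT

Steps:
initial (ε-close {0}): {0,2}
'b' @ 1: {3,4}
'd' @ 2: {1,2,5}  [accepting]
'a' @ 3: {3,4}
'c' @ 4: {1,2,5}  [accepting]
'a' @ 5: {3,4}
'c' @ 6: {1,2,5}  [accepting]
after full input: {1,2,5}  (accept=1 in)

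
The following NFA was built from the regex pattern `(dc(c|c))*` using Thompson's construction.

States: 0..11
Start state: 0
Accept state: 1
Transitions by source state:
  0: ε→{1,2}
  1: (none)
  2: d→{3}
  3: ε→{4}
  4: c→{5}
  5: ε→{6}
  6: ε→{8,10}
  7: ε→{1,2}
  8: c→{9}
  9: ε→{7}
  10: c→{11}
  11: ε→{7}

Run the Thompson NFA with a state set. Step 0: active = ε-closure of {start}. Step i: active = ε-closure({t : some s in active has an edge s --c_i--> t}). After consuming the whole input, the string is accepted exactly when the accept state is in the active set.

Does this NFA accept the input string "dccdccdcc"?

S₀ = ε-closure({0}) = {0,1,2}
'd' @ 1: {3,4}
'c' @ 2: {5,6,8,10}
'c' @ 3: {1,2,7,9,11}  ✓accept
'd' @ 4: {3,4}
'c' @ 5: {5,6,8,10}
'c' @ 6: {1,2,7,9,11}  ✓accept
'd' @ 7: {3,4}
'c' @ 8: {5,6,8,10}
'c' @ 9: {1,2,7,9,11}  ✓accept
final: {1,2,7,9,11}; accept 1 in set

Answer: ACCEPT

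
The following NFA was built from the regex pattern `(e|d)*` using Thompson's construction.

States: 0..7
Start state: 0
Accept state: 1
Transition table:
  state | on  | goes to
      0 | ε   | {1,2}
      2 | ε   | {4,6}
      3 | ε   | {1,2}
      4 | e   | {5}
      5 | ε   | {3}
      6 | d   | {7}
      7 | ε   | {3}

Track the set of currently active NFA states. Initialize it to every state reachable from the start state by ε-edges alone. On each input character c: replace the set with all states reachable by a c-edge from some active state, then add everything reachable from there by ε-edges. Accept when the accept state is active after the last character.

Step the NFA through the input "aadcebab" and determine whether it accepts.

Answer: REJECT

Steps:
S₀ = ε-closure({0}) = {0,1,2,4,6}
'a' @ 1: {}  — no active states
rest 'adcebab' ignored (set empty)
after full input: {}  (accept=1 not in)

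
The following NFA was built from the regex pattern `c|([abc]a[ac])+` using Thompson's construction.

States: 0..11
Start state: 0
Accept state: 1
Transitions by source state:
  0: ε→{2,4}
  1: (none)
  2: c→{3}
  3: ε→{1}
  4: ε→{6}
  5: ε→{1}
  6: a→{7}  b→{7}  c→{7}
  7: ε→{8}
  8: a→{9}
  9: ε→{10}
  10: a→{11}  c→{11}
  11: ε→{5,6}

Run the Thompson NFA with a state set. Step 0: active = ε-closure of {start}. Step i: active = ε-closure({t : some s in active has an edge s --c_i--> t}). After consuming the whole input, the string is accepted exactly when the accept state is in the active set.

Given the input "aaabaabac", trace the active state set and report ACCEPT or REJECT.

S₀ = ε-closure({0}) = {0,2,4,6}
'a' @ 1: {7,8}
'a' @ 2: {9,10}
'a' @ 3: {1,5,6,11}  ✓accept
'b' @ 4: {7,8}
'a' @ 5: {9,10}
'a' @ 6: {1,5,6,11}  ✓accept
'b' @ 7: {7,8}
'a' @ 8: {9,10}
'c' @ 9: {1,5,6,11}  ✓accept
end set {1,5,6,11} — state 1 in

Answer: ACCEPT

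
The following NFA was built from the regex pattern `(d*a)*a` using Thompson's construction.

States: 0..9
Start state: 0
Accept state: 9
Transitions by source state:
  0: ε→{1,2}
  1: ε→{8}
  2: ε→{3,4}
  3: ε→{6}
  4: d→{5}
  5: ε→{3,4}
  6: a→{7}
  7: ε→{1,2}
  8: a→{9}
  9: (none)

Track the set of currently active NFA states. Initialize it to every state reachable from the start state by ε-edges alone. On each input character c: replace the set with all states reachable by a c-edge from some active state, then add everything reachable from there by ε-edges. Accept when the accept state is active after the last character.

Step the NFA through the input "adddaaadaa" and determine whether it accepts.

Answer: ACCEPT

Trace:
initial (ε-close {0}): {0,1,2,3,4,6,8}
'a' @ 1: {1,2,3,4,6,7,8,9}  [accepting]
'd' @ 2: {3,4,5,6}
'd' @ 3: {3,4,5,6}
'd' @ 4: {3,4,5,6}
'a' @ 5: {1,2,3,4,6,7,8}
'a' @ 6: {1,2,3,4,6,7,8,9}  [accepting]
'a' @ 7: {1,2,3,4,6,7,8,9}  [accepting]
'd' @ 8: {3,4,5,6}
'a' @ 9: {1,2,3,4,6,7,8}
'a' @ 10: {1,2,3,4,6,7,8,9}  [accepting]
after full input: {1,2,3,4,6,7,8,9}  (accept=9 in)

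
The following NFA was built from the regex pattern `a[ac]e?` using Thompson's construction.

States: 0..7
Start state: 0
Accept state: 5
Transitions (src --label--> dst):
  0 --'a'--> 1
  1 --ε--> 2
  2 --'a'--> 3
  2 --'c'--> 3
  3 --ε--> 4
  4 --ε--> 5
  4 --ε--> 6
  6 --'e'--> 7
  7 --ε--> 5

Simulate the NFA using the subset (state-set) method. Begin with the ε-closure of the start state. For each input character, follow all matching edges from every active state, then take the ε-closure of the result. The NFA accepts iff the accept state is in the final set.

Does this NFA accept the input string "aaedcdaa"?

S₀ = ε-closure({0}) = {0}
'a' @ 1: {1,2}
'a' @ 2: {3,4,5,6}  ✓accept
'e' @ 3: {5,7}  ✓accept
'd' @ 4: {}  — state set empty
rest 'cdaa' ignored (set empty)
end set {} — state 5 not in

Answer: REJECT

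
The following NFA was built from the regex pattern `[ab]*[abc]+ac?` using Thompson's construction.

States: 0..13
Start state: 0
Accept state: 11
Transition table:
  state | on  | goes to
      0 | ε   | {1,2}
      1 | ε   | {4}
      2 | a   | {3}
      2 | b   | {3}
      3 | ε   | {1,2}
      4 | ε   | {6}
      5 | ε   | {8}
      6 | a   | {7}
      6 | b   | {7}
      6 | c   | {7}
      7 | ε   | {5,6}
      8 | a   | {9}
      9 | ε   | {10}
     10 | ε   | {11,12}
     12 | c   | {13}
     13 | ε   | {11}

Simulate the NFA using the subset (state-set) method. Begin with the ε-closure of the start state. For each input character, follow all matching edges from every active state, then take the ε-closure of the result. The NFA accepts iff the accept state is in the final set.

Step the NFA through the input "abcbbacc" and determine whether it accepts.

Answer: REJECT

Steps:
initial (ε-close {0}): {0,1,2,4,6}
'a' @ 1: {1,2,3,4,5,6,7,8}
'b' @ 2: {1,2,3,4,5,6,7,8}
'c' @ 3: {5,6,7,8}
'b' @ 4: {5,6,7,8}
'b' @ 5: {5,6,7,8}
'a' @ 6: {5,6,7,8,9,10,11,12}  ✓accept
'c' @ 7: {5,6,7,8,11,13}  ✓accept
'c' @ 8: {5,6,7,8}
final: {5,6,7,8}; accept 11 not in set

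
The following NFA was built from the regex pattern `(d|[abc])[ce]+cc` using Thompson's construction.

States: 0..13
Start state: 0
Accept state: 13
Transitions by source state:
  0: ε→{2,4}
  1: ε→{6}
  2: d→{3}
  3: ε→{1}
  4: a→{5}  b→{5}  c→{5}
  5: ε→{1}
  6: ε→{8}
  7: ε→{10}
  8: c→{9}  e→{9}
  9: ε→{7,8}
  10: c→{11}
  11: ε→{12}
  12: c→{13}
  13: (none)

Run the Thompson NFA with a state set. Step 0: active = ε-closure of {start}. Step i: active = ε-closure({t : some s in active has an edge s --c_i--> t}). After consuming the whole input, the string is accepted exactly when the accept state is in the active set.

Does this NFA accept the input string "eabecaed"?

Answer: REJECT

Steps:
initial (ε-close {0}): {0,2,4}
'e' @ 1: {}  — no active states
rest 'abecaed' ignored (set empty)
final: {}; accept 13 not in set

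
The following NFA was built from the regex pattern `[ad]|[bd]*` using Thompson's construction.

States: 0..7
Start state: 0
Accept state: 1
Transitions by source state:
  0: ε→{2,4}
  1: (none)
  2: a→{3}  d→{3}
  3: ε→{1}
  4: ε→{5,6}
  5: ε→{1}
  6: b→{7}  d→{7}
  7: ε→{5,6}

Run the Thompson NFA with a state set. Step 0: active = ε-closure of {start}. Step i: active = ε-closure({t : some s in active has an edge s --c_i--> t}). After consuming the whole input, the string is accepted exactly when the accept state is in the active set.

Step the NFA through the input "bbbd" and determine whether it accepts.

Answer: ACCEPT

Derivation:
start: ε-closure({0}) = {0,1,2,4,5,6}
'b' @ 1: {1,5,6,7}  [accepting]
'b' @ 2: {1,5,6,7}  [accepting]
'b' @ 3: {1,5,6,7}  [accepting]
'd' @ 4: {1,5,6,7}  [accepting]
final: {1,5,6,7}; accept 1 in set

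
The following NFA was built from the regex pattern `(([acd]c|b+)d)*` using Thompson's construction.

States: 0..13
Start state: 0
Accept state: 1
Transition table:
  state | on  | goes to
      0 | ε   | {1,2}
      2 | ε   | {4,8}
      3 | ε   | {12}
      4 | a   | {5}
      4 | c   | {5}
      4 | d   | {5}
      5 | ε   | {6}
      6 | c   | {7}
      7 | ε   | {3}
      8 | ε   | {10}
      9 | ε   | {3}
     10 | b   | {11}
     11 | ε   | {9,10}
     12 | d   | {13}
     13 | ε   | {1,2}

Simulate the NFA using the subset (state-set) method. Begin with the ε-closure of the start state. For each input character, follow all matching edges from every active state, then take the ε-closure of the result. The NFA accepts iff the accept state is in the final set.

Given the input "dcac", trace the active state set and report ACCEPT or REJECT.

Answer: REJECT

Trace:
start: ε-closure({0}) = {0,1,2,4,8,10}
'd' @ 1: {5,6}
'c' @ 2: {3,7,12}
'a' @ 3: {}  — dead — no transitions
rest 'c' ignored (set empty)
end set {} — state 1 not in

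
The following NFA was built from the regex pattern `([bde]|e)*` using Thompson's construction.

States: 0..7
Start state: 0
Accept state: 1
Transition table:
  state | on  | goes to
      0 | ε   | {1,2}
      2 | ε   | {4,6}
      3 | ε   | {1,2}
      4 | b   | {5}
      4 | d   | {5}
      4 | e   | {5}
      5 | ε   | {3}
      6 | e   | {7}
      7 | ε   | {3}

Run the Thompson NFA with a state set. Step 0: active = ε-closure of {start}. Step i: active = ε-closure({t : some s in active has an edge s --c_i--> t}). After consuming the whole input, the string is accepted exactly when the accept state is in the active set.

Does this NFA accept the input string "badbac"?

Answer: REJECT

Derivation:
start: ε-closure({0}) = {0,1,2,4,6}
'b' @ 1: {1,2,3,4,5,6}  (accept∈set)
'a' @ 2: {}  — no active states
rest 'dbac' ignored (set empty)
after full input: {}  (accept=1 not in)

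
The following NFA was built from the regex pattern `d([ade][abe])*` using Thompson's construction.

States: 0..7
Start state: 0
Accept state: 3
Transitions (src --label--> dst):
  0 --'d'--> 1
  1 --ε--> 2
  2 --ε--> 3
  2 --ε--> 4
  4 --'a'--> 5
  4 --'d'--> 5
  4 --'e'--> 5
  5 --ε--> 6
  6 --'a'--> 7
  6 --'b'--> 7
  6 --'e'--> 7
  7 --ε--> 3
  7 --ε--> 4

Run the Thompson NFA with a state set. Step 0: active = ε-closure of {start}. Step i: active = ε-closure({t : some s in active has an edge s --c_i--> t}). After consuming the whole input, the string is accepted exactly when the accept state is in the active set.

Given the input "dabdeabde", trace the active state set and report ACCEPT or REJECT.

Answer: ACCEPT

Derivation:
start: ε-closure({0}) = {0}
'd' @ 1: {1,2,3,4}  ✓accept
'a' @ 2: {5,6}
'b' @ 3: {3,4,7}  ✓accept
'd' @ 4: {5,6}
'e' @ 5: {3,4,7}  ✓accept
'a' @ 6: {5,6}
'b' @ 7: {3,4,7}  ✓accept
'd' @ 8: {5,6}
'e' @ 9: {3,4,7}  ✓accept
end set {3,4,7} — state 3 in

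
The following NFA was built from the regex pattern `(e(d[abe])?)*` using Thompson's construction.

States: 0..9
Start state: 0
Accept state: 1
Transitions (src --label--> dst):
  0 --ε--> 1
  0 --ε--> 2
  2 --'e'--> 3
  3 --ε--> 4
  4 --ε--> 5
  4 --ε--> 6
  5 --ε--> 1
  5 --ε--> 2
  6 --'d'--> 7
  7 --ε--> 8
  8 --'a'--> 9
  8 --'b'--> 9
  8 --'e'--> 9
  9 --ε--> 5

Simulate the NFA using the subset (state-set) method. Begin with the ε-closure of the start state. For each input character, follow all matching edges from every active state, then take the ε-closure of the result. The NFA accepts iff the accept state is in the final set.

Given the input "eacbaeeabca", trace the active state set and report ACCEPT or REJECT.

initial (ε-close {0}): {0,1,2}
'e' @ 1: {1,2,3,4,5,6}  (accept∈set)
'a' @ 2: {}  — no active states
rest 'cbaeeabca' ignored (set empty)
end set {} — state 1 not in

Answer: REJECT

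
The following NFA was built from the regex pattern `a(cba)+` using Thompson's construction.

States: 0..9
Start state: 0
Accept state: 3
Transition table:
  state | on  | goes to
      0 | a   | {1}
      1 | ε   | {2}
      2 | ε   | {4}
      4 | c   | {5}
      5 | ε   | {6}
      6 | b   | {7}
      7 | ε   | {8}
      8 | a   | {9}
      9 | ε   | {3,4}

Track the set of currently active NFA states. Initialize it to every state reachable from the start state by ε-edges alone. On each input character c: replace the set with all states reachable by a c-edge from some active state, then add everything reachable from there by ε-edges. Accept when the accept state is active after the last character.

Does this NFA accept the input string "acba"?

Answer: ACCEPT

Trace:
initial (ε-close {0}): {0}
'a' @ 1: {1,2,4}
'c' @ 2: {5,6}
'b' @ 3: {7,8}
'a' @ 4: {3,4,9}  ✓accept
final: {3,4,9}; accept 3 in set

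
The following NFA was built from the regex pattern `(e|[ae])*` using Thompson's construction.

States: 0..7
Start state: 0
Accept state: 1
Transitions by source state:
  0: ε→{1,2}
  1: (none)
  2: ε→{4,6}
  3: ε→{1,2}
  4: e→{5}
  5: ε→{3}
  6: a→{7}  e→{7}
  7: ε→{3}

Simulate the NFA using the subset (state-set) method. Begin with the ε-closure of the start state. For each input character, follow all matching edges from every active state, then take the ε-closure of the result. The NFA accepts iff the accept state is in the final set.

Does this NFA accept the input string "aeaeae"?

Answer: ACCEPT

Derivation:
start: ε-closure({0}) = {0,1,2,4,6}
'a' @ 1: {1,2,3,4,6,7}  [accepting]
'e' @ 2: {1,2,3,4,5,6,7}  [accepting]
'a' @ 3: {1,2,3,4,6,7}  [accepting]
'e' @ 4: {1,2,3,4,5,6,7}  [accepting]
'a' @ 5: {1,2,3,4,6,7}  [accepting]
'e' @ 6: {1,2,3,4,5,6,7}  [accepting]
after full input: {1,2,3,4,5,6,7}  (accept=1 in)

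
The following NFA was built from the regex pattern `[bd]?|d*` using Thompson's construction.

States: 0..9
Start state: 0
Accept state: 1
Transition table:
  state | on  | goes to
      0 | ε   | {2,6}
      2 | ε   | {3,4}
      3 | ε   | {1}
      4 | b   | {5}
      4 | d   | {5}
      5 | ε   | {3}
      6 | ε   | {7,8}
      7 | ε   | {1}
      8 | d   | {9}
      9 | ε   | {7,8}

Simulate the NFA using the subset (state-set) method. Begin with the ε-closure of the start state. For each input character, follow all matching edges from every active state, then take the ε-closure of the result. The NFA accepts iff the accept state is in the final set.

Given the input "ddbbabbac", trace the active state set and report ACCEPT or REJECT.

Answer: REJECT

Steps:
S₀ = ε-closure({0}) = {0,1,2,3,4,6,7,8}
'd' @ 1: {1,3,5,7,8,9}  ✓accept
'd' @ 2: {1,7,8,9}  ✓accept
'b' @ 3: {}  — state set empty
rest 'babbac' ignored (set empty)
final: {}; accept 1 not in set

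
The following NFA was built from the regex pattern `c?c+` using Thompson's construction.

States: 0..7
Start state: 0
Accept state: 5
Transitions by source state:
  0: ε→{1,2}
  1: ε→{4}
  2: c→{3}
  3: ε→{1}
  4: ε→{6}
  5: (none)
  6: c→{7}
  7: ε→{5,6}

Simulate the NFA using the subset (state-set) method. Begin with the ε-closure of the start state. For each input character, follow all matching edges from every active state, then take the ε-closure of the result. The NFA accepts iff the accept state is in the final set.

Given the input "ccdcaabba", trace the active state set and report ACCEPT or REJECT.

Answer: REJECT

Derivation:
initial (ε-close {0}): {0,1,2,4,6}
'c' @ 1: {1,3,4,5,6,7}  (accept∈set)
'c' @ 2: {5,6,7}  (accept∈set)
'd' @ 3: {}  — dead — no transitions
rest 'caabba' ignored (set empty)
final: {}; accept 5 not in set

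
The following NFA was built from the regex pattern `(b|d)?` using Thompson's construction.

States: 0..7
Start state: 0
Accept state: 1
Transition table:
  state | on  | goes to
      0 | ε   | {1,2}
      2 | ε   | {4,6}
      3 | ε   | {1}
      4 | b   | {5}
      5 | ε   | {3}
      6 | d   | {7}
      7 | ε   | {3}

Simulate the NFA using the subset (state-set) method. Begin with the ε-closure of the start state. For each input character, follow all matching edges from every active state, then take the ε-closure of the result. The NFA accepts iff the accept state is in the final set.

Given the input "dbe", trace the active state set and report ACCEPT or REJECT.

Answer: REJECT

Trace:
initial (ε-close {0}): {0,1,2,4,6}
'd' @ 1: {1,3,7}  (accept∈set)
'b' @ 2: {}  — no active states
rest 'e' ignored (set empty)
after full input: {}  (accept=1 not in)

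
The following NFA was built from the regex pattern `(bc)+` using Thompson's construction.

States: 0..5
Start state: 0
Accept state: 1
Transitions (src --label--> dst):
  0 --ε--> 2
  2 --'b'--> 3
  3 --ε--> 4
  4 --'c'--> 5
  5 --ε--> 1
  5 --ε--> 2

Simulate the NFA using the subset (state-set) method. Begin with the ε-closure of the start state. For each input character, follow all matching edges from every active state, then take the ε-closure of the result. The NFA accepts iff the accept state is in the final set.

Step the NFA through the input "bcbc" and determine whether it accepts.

start: ε-closure({0}) = {0,2}
'b' @ 1: {3,4}
'c' @ 2: {1,2,5}  [accepting]
'b' @ 3: {3,4}
'c' @ 4: {1,2,5}  [accepting]
after full input: {1,2,5}  (accept=1 in)

Answer: ACCEPT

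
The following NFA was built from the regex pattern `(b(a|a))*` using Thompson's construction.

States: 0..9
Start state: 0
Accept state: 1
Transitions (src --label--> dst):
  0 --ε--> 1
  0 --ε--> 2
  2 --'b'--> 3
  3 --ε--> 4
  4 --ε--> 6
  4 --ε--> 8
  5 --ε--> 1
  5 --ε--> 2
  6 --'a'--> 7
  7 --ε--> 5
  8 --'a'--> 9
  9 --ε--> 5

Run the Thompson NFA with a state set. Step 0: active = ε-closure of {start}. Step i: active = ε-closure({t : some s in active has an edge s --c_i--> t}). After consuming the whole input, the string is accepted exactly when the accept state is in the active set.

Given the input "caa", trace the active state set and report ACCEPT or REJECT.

start: ε-closure({0}) = {0,1,2}
'c' @ 1: {}  — no active states
rest 'aa' ignored (set empty)
end set {} — state 1 not in

Answer: REJECT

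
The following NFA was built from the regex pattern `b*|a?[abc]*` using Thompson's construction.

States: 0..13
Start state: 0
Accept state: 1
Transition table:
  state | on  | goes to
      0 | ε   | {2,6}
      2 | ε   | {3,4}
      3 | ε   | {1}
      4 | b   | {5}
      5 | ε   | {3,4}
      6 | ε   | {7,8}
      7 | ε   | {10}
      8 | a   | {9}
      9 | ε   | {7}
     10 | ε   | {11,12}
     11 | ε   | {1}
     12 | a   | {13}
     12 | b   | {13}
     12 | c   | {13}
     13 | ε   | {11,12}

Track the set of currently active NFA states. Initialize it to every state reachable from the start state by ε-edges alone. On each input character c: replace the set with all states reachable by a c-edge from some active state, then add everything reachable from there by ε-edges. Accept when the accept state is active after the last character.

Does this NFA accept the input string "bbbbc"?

S₀ = ε-closure({0}) = {0,1,2,3,4,6,7,8,10,11,12}
'b' @ 1: {1,3,4,5,11,12,13}  (accept∈set)
'b' @ 2: {1,3,4,5,11,12,13}  (accept∈set)
'b' @ 3: {1,3,4,5,11,12,13}  (accept∈set)
'b' @ 4: {1,3,4,5,11,12,13}  (accept∈set)
'c' @ 5: {1,11,12,13}  (accept∈set)
end set {1,11,12,13} — state 1 in

Answer: ACCEPT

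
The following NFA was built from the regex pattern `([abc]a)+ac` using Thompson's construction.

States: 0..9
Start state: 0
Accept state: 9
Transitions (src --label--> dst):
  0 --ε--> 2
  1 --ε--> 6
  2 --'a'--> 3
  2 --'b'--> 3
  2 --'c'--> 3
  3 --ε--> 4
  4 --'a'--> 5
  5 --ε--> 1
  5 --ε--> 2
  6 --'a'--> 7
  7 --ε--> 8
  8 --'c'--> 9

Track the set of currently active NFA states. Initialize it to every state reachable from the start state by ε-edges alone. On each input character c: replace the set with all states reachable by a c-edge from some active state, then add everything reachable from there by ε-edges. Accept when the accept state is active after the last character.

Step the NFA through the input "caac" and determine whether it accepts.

Answer: ACCEPT

Trace:
start: ε-closure({0}) = {0,2}
'c' @ 1: {3,4}
'a' @ 2: {1,2,5,6}
'a' @ 3: {3,4,7,8}
'c' @ 4: {9}  (accept∈set)
after full input: {9}  (accept=9 in)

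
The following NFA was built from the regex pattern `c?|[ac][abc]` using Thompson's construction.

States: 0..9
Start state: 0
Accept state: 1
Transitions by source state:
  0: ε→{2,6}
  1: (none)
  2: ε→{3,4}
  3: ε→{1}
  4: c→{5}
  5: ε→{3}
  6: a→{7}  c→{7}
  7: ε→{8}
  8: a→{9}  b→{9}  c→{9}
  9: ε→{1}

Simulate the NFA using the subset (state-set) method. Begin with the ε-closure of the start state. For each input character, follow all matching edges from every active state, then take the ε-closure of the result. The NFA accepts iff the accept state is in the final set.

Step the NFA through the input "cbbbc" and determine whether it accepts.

initial (ε-close {0}): {0,1,2,3,4,6}
'c' @ 1: {1,3,5,7,8}  [accepting]
'b' @ 2: {1,9}  [accepting]
'b' @ 3: {}  — state set empty
rest 'bc' ignored (set empty)
after full input: {}  (accept=1 not in)

Answer: REJECT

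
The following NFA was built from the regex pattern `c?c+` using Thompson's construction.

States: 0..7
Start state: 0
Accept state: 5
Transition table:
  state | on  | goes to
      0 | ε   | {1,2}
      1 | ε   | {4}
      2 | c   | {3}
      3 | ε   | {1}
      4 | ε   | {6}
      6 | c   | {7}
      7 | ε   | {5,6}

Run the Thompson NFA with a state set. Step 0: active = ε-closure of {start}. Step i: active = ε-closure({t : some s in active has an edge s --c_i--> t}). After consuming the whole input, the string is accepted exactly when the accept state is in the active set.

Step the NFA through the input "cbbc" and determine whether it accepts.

start: ε-closure({0}) = {0,1,2,4,6}
'c' @ 1: {1,3,4,5,6,7}  ✓accept
'b' @ 2: {}  — state set empty
rest 'bc' ignored (set empty)
final: {}; accept 5 not in set

Answer: REJECT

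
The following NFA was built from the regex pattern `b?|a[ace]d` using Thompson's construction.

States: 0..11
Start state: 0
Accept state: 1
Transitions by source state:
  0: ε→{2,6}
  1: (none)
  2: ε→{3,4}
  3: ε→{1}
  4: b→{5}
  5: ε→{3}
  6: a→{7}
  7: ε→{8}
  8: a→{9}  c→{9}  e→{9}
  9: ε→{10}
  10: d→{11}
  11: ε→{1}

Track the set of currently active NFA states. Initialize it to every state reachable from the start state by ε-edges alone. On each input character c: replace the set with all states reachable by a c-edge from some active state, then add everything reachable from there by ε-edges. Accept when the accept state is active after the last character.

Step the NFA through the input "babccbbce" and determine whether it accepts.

Answer: REJECT

Derivation:
S₀ = ε-closure({0}) = {0,1,2,3,4,6}
'b' @ 1: {1,3,5}  (accept∈set)
'a' @ 2: {}  — no active states
rest 'bccbbce' ignored (set empty)
after full input: {}  (accept=1 not in)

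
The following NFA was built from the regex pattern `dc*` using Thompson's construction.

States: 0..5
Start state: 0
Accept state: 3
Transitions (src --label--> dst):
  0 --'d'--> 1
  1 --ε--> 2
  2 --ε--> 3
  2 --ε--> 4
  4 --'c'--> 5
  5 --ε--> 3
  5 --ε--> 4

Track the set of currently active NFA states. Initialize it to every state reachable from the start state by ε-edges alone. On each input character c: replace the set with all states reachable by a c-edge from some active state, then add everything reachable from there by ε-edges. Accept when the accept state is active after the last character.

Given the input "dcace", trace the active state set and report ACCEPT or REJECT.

Answer: REJECT

Derivation:
initial (ε-close {0}): {0}
'd' @ 1: {1,2,3,4}  [accepting]
'c' @ 2: {3,4,5}  [accepting]
'a' @ 3: {}  — no active states
rest 'ce' ignored (set empty)
final: {}; accept 3 not in set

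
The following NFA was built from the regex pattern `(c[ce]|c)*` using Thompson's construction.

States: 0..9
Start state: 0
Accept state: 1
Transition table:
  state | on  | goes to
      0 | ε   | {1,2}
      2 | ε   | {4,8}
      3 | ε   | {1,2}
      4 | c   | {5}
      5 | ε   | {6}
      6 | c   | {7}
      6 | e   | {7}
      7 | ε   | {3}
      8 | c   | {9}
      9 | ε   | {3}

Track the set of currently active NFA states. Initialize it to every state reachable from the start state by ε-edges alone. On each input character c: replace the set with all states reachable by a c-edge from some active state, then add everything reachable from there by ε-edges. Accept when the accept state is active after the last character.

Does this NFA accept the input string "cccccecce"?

start: ε-closure({0}) = {0,1,2,4,8}
'c' @ 1: {1,2,3,4,5,6,8,9}  [accepting]
'c' @ 2: {1,2,3,4,5,6,7,8,9}  [accepting]
'c' @ 3: {1,2,3,4,5,6,7,8,9}  [accepting]
'c' @ 4: {1,2,3,4,5,6,7,8,9}  [accepting]
'c' @ 5: {1,2,3,4,5,6,7,8,9}  [accepting]
'e' @ 6: {1,2,3,4,7,8}  [accepting]
'c' @ 7: {1,2,3,4,5,6,8,9}  [accepting]
'c' @ 8: {1,2,3,4,5,6,7,8,9}  [accepting]
'e' @ 9: {1,2,3,4,7,8}  [accepting]
end set {1,2,3,4,7,8} — state 1 in

Answer: ACCEPT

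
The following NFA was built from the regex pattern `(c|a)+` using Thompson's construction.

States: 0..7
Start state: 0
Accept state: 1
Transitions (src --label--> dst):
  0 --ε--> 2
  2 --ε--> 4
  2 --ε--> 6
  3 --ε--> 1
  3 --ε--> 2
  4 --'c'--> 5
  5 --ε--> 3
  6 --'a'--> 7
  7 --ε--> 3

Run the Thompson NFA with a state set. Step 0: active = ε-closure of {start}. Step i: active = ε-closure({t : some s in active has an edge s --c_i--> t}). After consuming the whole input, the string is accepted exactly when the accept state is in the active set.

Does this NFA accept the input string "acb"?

Answer: REJECT

Trace:
S₀ = ε-closure({0}) = {0,2,4,6}
'a' @ 1: {1,2,3,4,6,7}  [accepting]
'c' @ 2: {1,2,3,4,5,6}  [accepting]
'b' @ 3: {}  — state set empty
after full input: {}  (accept=1 not in)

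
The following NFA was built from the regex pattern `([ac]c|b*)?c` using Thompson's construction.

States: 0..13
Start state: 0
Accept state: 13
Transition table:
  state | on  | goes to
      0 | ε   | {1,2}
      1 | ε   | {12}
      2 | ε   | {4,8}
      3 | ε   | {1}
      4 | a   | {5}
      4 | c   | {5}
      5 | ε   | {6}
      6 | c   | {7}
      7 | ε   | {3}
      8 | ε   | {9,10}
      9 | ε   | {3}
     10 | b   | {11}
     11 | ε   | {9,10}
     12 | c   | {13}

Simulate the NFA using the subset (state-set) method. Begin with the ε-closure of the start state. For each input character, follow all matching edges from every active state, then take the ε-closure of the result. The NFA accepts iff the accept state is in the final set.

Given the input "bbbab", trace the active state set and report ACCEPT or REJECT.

initial (ε-close {0}): {0,1,2,3,4,8,9,10,12}
'b' @ 1: {1,3,9,10,11,12}
'b' @ 2: {1,3,9,10,11,12}
'b' @ 3: {1,3,9,10,11,12}
'a' @ 4: {}  — state set empty
rest 'b' ignored (set empty)
end set {} — state 13 not in

Answer: REJECT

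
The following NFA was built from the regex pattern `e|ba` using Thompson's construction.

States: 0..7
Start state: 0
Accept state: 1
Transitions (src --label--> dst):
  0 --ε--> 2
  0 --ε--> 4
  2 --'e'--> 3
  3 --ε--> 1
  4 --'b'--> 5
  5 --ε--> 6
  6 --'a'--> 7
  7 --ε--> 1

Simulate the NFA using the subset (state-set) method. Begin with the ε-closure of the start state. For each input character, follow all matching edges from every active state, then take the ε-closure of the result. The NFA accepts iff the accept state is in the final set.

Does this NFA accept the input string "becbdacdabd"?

Answer: REJECT

Derivation:
S₀ = ε-closure({0}) = {0,2,4}
'b' @ 1: {5,6}
'e' @ 2: {}  — state set empty
rest 'cbdacdabd' ignored (set empty)
final: {}; accept 1 not in set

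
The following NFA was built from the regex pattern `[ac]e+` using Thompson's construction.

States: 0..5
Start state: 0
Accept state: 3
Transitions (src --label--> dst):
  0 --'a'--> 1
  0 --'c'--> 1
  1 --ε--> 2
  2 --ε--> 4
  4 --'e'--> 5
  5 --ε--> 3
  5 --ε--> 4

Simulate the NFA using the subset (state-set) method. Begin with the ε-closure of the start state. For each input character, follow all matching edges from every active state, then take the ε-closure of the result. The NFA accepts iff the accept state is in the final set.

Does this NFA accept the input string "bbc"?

initial (ε-close {0}): {0}
'b' @ 1: {}  — state set empty
rest 'bc' ignored (set empty)
end set {} — state 3 not in

Answer: REJECT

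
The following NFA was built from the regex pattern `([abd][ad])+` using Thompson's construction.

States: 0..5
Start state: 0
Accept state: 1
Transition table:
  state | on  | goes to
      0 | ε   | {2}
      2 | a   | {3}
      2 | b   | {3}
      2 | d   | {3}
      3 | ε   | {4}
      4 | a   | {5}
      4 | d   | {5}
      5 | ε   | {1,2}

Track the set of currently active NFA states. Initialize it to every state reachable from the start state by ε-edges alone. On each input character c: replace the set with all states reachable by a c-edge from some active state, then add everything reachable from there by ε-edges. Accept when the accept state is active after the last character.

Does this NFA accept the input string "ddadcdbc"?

S₀ = ε-closure({0}) = {0,2}
'd' @ 1: {3,4}
'd' @ 2: {1,2,5}  (accept∈set)
'a' @ 3: {3,4}
'd' @ 4: {1,2,5}  (accept∈set)
'c' @ 5: {}  — no active states
rest 'dbc' ignored (set empty)
final: {}; accept 1 not in set

Answer: REJECT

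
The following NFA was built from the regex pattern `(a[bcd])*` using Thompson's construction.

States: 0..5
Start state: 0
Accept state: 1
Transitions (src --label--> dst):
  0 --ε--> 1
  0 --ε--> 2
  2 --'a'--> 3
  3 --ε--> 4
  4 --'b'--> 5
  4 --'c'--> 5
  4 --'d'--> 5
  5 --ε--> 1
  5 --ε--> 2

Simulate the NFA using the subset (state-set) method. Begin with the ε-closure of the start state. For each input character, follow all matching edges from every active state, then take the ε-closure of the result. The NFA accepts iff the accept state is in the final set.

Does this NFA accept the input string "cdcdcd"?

start: ε-closure({0}) = {0,1,2}
'c' @ 1: {}  — dead — no transitions
rest 'dcdcd' ignored (set empty)
end set {} — state 1 not in

Answer: REJECT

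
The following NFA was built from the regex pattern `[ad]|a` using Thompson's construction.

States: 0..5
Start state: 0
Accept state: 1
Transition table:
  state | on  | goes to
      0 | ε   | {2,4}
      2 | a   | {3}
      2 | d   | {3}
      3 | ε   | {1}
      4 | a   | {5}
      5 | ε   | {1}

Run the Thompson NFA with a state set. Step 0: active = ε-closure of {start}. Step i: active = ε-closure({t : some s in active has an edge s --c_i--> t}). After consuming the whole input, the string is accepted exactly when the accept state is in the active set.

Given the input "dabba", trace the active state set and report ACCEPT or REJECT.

Answer: REJECT

Derivation:
S₀ = ε-closure({0}) = {0,2,4}
'd' @ 1: {1,3}  (accept∈set)
'a' @ 2: {}  — dead — no transitions
rest 'bba' ignored (set empty)
final: {}; accept 1 not in set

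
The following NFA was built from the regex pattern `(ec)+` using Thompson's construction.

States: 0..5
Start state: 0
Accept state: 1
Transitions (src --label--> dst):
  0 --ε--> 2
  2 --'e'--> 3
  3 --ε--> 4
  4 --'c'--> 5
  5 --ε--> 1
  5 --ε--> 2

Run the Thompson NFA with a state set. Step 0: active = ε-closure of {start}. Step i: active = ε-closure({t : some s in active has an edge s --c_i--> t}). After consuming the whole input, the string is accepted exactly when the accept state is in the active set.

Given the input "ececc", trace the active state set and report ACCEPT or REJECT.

Answer: REJECT

Steps:
start: ε-closure({0}) = {0,2}
'e' @ 1: {3,4}
'c' @ 2: {1,2,5}  [accepting]
'e' @ 3: {3,4}
'c' @ 4: {1,2,5}  [accepting]
'c' @ 5: {}  — dead — no transitions
after full input: {}  (accept=1 not in)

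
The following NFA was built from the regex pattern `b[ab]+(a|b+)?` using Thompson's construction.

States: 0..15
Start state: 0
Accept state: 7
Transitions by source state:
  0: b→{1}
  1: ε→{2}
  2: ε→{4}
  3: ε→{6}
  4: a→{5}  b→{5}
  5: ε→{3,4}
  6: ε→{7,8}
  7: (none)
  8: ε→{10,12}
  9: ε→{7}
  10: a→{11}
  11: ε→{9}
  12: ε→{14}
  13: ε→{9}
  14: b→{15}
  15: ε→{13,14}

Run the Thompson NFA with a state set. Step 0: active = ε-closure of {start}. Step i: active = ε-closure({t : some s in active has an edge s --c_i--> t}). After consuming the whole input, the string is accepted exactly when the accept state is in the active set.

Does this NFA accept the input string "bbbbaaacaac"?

start: ε-closure({0}) = {0}
'b' @ 1: {1,2,4}
'b' @ 2: {3,4,5,6,7,8,10,12,14}  ✓accept
'b' @ 3: {3,4,5,6,7,8,9,10,12,13,14,15}  ✓accept
'b' @ 4: {3,4,5,6,7,8,9,10,12,13,14,15}  ✓accept
'a' @ 5: {3,4,5,6,7,8,9,10,11,12,14}  ✓accept
'a' @ 6: {3,4,5,6,7,8,9,10,11,12,14}  ✓accept
'a' @ 7: {3,4,5,6,7,8,9,10,11,12,14}  ✓accept
'c' @ 8: {}  — state set empty
rest 'aac' ignored (set empty)
after full input: {}  (accept=7 not in)

Answer: REJECT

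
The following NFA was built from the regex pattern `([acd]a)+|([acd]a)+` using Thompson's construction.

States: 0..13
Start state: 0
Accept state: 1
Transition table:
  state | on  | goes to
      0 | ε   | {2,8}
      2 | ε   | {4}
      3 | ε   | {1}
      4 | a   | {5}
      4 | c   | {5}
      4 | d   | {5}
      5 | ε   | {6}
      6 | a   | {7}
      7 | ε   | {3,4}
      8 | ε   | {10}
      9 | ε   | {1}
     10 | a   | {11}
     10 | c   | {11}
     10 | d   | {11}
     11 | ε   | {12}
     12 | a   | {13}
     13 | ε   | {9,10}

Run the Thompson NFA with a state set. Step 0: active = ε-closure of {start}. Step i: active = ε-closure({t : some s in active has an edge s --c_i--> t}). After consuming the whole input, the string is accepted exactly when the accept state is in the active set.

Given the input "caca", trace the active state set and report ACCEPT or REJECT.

start: ε-closure({0}) = {0,2,4,8,10}
'c' @ 1: {5,6,11,12}
'a' @ 2: {1,3,4,7,9,10,13}  (accept∈set)
'c' @ 3: {5,6,11,12}
'a' @ 4: {1,3,4,7,9,10,13}  (accept∈set)
end set {1,3,4,7,9,10,13} — state 1 in

Answer: ACCEPT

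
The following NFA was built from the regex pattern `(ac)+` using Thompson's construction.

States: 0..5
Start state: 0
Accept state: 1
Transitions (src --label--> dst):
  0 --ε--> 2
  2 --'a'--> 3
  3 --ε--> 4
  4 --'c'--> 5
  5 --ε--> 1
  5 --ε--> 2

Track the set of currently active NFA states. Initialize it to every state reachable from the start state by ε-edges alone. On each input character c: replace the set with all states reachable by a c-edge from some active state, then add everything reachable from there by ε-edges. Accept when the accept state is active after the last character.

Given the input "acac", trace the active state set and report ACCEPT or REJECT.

Answer: ACCEPT

Derivation:
S₀ = ε-closure({0}) = {0,2}
'a' @ 1: {3,4}
'c' @ 2: {1,2,5}  [accepting]
'a' @ 3: {3,4}
'c' @ 4: {1,2,5}  [accepting]
final: {1,2,5}; accept 1 in set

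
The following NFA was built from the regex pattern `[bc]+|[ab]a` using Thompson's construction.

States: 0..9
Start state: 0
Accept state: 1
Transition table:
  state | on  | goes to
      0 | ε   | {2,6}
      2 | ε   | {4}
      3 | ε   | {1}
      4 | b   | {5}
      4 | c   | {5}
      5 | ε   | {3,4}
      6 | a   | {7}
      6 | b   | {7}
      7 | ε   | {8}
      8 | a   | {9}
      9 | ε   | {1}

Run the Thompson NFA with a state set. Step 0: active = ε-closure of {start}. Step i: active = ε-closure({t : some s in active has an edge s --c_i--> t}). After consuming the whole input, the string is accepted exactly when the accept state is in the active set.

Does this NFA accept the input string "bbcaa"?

S₀ = ε-closure({0}) = {0,2,4,6}
'b' @ 1: {1,3,4,5,7,8}  ✓accept
'b' @ 2: {1,3,4,5}  ✓accept
'c' @ 3: {1,3,4,5}  ✓accept
'a' @ 4: {}  — state set empty
rest 'a' ignored (set empty)
final: {}; accept 1 not in set

Answer: REJECT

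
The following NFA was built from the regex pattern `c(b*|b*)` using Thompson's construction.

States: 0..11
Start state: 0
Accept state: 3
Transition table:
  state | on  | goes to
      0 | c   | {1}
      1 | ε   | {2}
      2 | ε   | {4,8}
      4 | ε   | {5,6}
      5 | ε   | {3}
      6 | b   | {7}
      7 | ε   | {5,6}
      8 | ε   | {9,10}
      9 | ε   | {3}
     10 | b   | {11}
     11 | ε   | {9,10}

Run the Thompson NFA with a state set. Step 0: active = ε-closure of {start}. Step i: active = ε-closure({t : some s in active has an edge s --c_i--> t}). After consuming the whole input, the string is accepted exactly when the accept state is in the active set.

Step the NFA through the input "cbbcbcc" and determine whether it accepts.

S₀ = ε-closure({0}) = {0}
'c' @ 1: {1,2,3,4,5,6,8,9,10}  ✓accept
'b' @ 2: {3,5,6,7,9,10,11}  ✓accept
'b' @ 3: {3,5,6,7,9,10,11}  ✓accept
'c' @ 4: {}  — no active states
rest 'bcc' ignored (set empty)
end set {} — state 3 not in

Answer: REJECT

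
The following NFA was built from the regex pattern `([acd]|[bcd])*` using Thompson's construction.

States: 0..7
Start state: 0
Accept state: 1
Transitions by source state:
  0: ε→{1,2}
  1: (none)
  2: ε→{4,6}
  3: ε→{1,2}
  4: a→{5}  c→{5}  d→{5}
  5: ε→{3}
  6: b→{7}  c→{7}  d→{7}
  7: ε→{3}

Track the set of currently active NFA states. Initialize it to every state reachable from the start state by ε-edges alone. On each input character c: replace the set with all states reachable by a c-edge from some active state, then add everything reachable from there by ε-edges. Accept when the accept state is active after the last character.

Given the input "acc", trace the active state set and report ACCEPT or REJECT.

initial (ε-close {0}): {0,1,2,4,6}
'a' @ 1: {1,2,3,4,5,6}  ✓accept
'c' @ 2: {1,2,3,4,5,6,7}  ✓accept
'c' @ 3: {1,2,3,4,5,6,7}  ✓accept
end set {1,2,3,4,5,6,7} — state 1 in

Answer: ACCEPT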